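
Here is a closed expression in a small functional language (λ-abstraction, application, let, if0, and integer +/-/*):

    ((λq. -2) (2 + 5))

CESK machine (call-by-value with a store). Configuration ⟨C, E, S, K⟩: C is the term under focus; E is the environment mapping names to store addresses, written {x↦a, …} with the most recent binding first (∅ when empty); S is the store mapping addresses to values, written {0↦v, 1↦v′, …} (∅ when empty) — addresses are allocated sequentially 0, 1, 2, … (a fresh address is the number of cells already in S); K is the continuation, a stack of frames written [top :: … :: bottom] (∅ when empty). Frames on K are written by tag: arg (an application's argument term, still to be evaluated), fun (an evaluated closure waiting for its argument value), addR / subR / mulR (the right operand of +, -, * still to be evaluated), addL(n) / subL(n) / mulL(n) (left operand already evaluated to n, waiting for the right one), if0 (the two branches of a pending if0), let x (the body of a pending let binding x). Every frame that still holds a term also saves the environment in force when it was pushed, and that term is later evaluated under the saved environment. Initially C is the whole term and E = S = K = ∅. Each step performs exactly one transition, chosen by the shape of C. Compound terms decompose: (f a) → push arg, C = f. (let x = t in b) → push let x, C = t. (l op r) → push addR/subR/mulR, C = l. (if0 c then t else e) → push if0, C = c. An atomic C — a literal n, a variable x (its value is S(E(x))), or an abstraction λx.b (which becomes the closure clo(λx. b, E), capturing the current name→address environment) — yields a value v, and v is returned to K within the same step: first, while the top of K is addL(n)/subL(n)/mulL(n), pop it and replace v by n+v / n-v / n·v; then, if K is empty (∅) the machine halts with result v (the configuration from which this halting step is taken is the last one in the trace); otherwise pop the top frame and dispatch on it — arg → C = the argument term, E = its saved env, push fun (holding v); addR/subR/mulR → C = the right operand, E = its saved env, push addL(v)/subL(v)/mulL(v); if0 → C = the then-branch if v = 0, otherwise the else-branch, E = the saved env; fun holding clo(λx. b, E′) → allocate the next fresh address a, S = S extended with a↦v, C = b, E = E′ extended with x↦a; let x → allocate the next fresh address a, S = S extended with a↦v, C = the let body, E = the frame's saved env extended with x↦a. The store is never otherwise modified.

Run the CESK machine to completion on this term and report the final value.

Answer: -2

Machine steps:
t=0: [C=((λq. -2) (2 + 5)) | E=∅ | S=∅ | K=∅]
t=1: [C=(λq. -2) | E=∅ | S=∅ | K=[arg]]
t=2: [C=(2 + 5) | E=∅ | S=∅ | K=[fun]]
t=3: [C=2 | E=∅ | S=∅ | K=[addR :: fun]]
t=4: [C=5 | E=∅ | S=∅ | K=[addL(2) :: fun]]
t=5: [C=-2 | E={q↦0} | S={0↦7} | K=∅]
→ final value -2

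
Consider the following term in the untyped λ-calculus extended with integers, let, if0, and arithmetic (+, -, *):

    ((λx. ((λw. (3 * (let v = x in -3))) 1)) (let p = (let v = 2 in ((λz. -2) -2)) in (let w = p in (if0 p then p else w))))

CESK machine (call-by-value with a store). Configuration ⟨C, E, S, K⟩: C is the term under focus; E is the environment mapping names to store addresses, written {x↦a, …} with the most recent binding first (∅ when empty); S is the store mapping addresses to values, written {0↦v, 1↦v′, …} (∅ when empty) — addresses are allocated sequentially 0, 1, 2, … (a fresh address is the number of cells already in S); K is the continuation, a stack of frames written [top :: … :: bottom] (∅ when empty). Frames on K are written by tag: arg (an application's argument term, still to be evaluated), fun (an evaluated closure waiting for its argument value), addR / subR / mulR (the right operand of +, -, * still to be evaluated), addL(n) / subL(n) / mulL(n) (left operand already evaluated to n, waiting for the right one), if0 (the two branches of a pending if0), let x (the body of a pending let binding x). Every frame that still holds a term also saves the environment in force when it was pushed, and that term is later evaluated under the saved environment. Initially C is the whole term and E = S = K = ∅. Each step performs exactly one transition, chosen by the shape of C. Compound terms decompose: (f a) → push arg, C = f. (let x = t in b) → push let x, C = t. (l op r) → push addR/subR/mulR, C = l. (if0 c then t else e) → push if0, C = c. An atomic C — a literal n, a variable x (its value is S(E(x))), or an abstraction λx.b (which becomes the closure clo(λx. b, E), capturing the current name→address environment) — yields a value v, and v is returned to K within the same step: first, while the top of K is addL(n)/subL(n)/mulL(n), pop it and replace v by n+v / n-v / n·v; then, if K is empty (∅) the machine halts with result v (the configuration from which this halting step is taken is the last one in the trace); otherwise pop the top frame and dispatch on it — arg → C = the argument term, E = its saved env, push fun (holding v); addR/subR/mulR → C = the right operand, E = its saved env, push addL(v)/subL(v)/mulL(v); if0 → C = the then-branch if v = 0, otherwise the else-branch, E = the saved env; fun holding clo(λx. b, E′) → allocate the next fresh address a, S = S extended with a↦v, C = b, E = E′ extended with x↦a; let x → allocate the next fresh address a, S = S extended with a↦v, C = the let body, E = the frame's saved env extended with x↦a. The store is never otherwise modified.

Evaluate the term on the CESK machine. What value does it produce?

Answer: -9

Execution trace:
t=0: [C=((λx. ((λw. (3 * (let v = x in -3))) 1)) (let p = (let v = 2 in ((λz. -2) -2)) in (let w = p in (if0 p then p else w)))) | E=∅ | S=∅ | K=∅]
t=1: [C=(λx. ((λw. (3 * (let v = x in -3))) 1)) | E=∅ | S=∅ | K=[arg]]
t=2: [C=(let p = (let v = 2 in ((λz. -2) -2)) in (let w = p in (if0 p then p else w))) | E=∅ | S=∅ | K=[fun]]
t=3: [C=(let v = 2 in ((λz. -2) -2)) | E=∅ | S=∅ | K=[let p :: fun]]
t=4: [C=2 | E=∅ | S=∅ | K=[let v :: let p :: fun]]
t=5: [C=((λz. -2) -2) | E={v↦0} | S={0↦2} | K=[let p :: fun]]
t=6: [C=(λz. -2) | E={v↦0} | S={0↦2} | K=[arg :: let p :: fun]]
t=7: [C=-2 | E={v↦0} | S={0↦2} | K=[fun :: let p :: fun]]
t=8: [C=-2 | E={z↦1, v↦0} | S={0↦2, 1↦-2} | K=[let p :: fun]]
t=9: [C=(let w = p in (if0 p then p else w)) | E={p↦2} | S={0↦2, 1↦-2, 2↦-2} | K=[fun]]
t=10: [C=p | E={p↦2} | S={0↦2, 1↦-2, 2↦-2} | K=[let w :: fun]]
t=11: [C=(if0 p then p else w) | E={w↦3, p↦2} | S={0↦2, 1↦-2, 2↦-2, 3↦-2} | K=[fun]]
t=12: [C=p | E={w↦3, p↦2} | S={0↦2, 1↦-2, 2↦-2, 3↦-2} | K=[if0 :: fun]]
t=13: [C=w | E={w↦3, p↦2} | S={0↦2, 1↦-2, 2↦-2, 3↦-2} | K=[fun]]
t=14: [C=((λw. (3 * (let v = x in -3))) 1) | E={x↦4} | S={0↦2, 1↦-2, 2↦-2, 3↦-2, 4↦-2} | K=∅]
t=15: [C=(λw. (3 * (let v = x in -3))) | E={x↦4} | S={0↦2, 1↦-2, 2↦-2, 3↦-2, 4↦-2} | K=[arg]]
t=16: [C=1 | E={x↦4} | S={0↦2, 1↦-2, 2↦-2, 3↦-2, 4↦-2} | K=[fun]]
t=17: [C=(3 * (let v = x in -3)) | E={w↦5, x↦4} | S={0↦2, 1↦-2, 2↦-2, 3↦-2, 4↦-2, 5↦1} | K=∅]
t=18: [C=3 | E={w↦5, x↦4} | S={0↦2, 1↦-2, 2↦-2, 3↦-2, 4↦-2, 5↦1} | K=[mulR]]
t=19: [C=(let v = x in -3) | E={w↦5, x↦4} | S={0↦2, 1↦-2, 2↦-2, 3↦-2, 4↦-2, 5↦1} | K=[mulL(3)]]
t=20: [C=x | E={w↦5, x↦4} | S={0↦2, 1↦-2, 2↦-2, 3↦-2, 4↦-2, 5↦1} | K=[let v :: mulL(3)]]
t=21: [C=-3 | E={v↦6, w↦5, x↦4} | S={0↦2, 1↦-2, 2↦-2, 3↦-2, 4↦-2, 5↦1, 6↦-2} | K=[mulL(3)]]
→ final value -9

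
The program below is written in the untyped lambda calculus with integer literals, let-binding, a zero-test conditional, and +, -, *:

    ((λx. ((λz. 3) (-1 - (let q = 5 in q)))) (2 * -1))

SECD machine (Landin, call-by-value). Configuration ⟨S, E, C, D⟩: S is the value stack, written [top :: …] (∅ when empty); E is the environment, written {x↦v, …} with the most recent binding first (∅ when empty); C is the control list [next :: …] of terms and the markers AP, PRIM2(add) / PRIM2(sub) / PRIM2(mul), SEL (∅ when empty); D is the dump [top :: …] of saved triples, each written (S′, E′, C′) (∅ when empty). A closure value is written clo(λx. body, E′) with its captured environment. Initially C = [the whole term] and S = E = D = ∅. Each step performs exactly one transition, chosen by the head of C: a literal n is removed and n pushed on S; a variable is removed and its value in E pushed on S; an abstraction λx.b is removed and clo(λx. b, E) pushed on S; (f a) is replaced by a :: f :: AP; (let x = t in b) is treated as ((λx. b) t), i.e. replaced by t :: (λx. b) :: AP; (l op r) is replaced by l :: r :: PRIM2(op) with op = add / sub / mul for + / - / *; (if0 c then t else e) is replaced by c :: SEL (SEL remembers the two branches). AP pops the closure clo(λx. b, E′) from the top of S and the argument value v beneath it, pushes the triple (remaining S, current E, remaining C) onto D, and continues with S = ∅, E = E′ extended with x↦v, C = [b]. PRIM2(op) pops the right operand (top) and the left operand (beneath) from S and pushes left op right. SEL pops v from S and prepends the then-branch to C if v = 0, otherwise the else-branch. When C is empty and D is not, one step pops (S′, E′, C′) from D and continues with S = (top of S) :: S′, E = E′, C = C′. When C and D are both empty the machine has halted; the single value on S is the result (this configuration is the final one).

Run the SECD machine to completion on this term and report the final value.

[0] [S=∅ | E=∅ | C=[((λx. ((λz. 3) (-1 - (let q = 5 in q)))) (2 * -1))] | D=∅]
[1] [S=∅ | E=∅ | C=[(2 * -1) :: (λx. ((λz. 3) (-1 - (let q = 5 in q)))) :: AP] | D=∅]
[2] [S=∅ | E=∅ | C=[2 :: -1 :: PRIM2(mul) :: (λx. ((λz. 3) (-1 - (let q = 5 in q)))) :: AP] | D=∅]
[3] [S=[2] | E=∅ | C=[-1 :: PRIM2(mul) :: (λx. ((λz. 3) (-1 - (let q = 5 in q)))) :: AP] | D=∅]
[4] [S=[-1 :: 2] | E=∅ | C=[PRIM2(mul) :: (λx. ((λz. 3) (-1 - (let q = 5 in q)))) :: AP] | D=∅]
[5] [S=[-2] | E=∅ | C=[(λx. ((λz. 3) (-1 - (let q = 5 in q)))) :: AP] | D=∅]
[6] [S=[clo(λx. ((λz. 3) (-1 - (let q = 5 in q))), ∅) :: -2] | E=∅ | C=[AP] | D=∅]
[7] [S=∅ | E={x↦-2} | C=[((λz. 3) (-1 - (let q = 5 in q)))] | D=[(∅, ∅, ∅)]]
[8] [S=∅ | E={x↦-2} | C=[(-1 - (let q = 5 in q)) :: (λz. 3) :: AP] | D=[(∅, ∅, ∅)]]
[9] [S=∅ | E={x↦-2} | C=[-1 :: (let q = 5 in q) :: PRIM2(sub) :: (λz. 3) :: AP] | D=[(∅, ∅, ∅)]]
[10] [S=[-1] | E={x↦-2} | C=[(let q = 5 in q) :: PRIM2(sub) :: (λz. 3) :: AP] | D=[(∅, ∅, ∅)]]
[11] [S=[-1] | E={x↦-2} | C=[5 :: (λq. q) :: AP :: PRIM2(sub) :: (λz. 3) :: AP] | D=[(∅, ∅, ∅)]]
[12] [S=[5 :: -1] | E={x↦-2} | C=[(λq. q) :: AP :: PRIM2(sub) :: (λz. 3) :: AP] | D=[(∅, ∅, ∅)]]
[13] [S=[clo(λq. q, {x↦-2}) :: 5 :: -1] | E={x↦-2} | C=[AP :: PRIM2(sub) :: (λz. 3) :: AP] | D=[(∅, ∅, ∅)]]
[14] [S=∅ | E={q↦5, x↦-2} | C=[q] | D=[([-1], {x↦-2}, [PRIM2(sub) :: (λz. 3) :: AP]) :: (∅, ∅, ∅)]]
[15] [S=[5] | E={q↦5, x↦-2} | C=∅ | D=[([-1], {x↦-2}, [PRIM2(sub) :: (λz. 3) :: AP]) :: (∅, ∅, ∅)]]
[16] [S=[5 :: -1] | E={x↦-2} | C=[PRIM2(sub) :: (λz. 3) :: AP] | D=[(∅, ∅, ∅)]]
[17] [S=[-6] | E={x↦-2} | C=[(λz. 3) :: AP] | D=[(∅, ∅, ∅)]]
[18] [S=[clo(λz. 3, {x↦-2}) :: -6] | E={x↦-2} | C=[AP] | D=[(∅, ∅, ∅)]]
[19] [S=∅ | E={z↦-6, x↦-2} | C=[3] | D=[(∅, {x↦-2}, ∅) :: (∅, ∅, ∅)]]
[20] [S=[3] | E={z↦-6, x↦-2} | C=∅ | D=[(∅, {x↦-2}, ∅) :: (∅, ∅, ∅)]]
[21] [S=[3] | E={x↦-2} | C=∅ | D=[(∅, ∅, ∅)]]
[22] [S=[3] | E=∅ | C=∅ | D=∅]
→ final value 3

Answer: 3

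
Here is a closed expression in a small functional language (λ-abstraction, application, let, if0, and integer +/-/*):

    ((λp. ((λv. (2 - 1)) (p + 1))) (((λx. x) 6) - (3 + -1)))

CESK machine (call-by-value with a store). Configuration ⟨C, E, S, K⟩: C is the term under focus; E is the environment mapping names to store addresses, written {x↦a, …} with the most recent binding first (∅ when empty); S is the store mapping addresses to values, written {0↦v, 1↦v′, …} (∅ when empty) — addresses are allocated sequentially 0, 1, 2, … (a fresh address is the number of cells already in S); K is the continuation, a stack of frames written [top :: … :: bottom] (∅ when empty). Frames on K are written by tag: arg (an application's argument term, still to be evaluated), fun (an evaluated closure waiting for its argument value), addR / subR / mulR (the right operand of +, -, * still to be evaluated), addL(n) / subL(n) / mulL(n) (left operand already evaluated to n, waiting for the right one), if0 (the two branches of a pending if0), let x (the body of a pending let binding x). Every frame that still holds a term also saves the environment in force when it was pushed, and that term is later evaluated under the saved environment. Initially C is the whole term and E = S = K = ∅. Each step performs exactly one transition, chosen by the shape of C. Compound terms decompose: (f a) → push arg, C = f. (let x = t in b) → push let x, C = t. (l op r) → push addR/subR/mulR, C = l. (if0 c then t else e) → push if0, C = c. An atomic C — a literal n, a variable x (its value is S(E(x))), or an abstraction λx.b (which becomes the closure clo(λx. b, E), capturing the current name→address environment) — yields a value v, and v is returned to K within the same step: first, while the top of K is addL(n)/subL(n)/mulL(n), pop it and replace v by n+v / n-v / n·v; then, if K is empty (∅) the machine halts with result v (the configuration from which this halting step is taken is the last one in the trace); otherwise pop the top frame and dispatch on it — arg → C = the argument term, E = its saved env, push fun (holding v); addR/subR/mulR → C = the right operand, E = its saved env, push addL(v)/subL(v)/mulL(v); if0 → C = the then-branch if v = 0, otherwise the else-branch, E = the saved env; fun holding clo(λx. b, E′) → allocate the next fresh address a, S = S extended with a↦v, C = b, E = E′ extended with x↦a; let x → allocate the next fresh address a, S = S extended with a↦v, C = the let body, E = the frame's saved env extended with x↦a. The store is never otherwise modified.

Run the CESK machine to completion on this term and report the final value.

Answer: 1

Machine steps:
[0] ⟨C=((λp. ((λv. (2 - 1)) (p + 1))) (((λx. x) 6) - (3 + -1))); E=∅; S=∅; K=∅⟩
[1] ⟨C=(λp. ((λv. (2 - 1)) (p + 1))); E=∅; S=∅; K=[arg]⟩
[2] ⟨C=(((λx. x) 6) - (3 + -1)); E=∅; S=∅; K=[fun]⟩
[3] ⟨C=((λx. x) 6); E=∅; S=∅; K=[subR :: fun]⟩
[4] ⟨C=(λx. x); E=∅; S=∅; K=[arg :: subR :: fun]⟩
[5] ⟨C=6; E=∅; S=∅; K=[fun :: subR :: fun]⟩
[6] ⟨C=x; E={x↦0}; S={0↦6}; K=[subR :: fun]⟩
[7] ⟨C=(3 + -1); E=∅; S={0↦6}; K=[subL(6) :: fun]⟩
[8] ⟨C=3; E=∅; S={0↦6}; K=[addR :: subL(6) :: fun]⟩
[9] ⟨C=-1; E=∅; S={0↦6}; K=[addL(3) :: subL(6) :: fun]⟩
[10] ⟨C=((λv. (2 - 1)) (p + 1)); E={p↦1}; S={0↦6, 1↦4}; K=∅⟩
[11] ⟨C=(λv. (2 - 1)); E={p↦1}; S={0↦6, 1↦4}; K=[arg]⟩
[12] ⟨C=(p + 1); E={p↦1}; S={0↦6, 1↦4}; K=[fun]⟩
[13] ⟨C=p; E={p↦1}; S={0↦6, 1↦4}; K=[addR :: fun]⟩
[14] ⟨C=1; E={p↦1}; S={0↦6, 1↦4}; K=[addL(4) :: fun]⟩
[15] ⟨C=(2 - 1); E={v↦2, p↦1}; S={0↦6, 1↦4, 2↦5}; K=∅⟩
[16] ⟨C=2; E={v↦2, p↦1}; S={0↦6, 1↦4, 2↦5}; K=[subR]⟩
[17] ⟨C=1; E={v↦2, p↦1}; S={0↦6, 1↦4, 2↦5}; K=[subL(2)]⟩
→ final value 1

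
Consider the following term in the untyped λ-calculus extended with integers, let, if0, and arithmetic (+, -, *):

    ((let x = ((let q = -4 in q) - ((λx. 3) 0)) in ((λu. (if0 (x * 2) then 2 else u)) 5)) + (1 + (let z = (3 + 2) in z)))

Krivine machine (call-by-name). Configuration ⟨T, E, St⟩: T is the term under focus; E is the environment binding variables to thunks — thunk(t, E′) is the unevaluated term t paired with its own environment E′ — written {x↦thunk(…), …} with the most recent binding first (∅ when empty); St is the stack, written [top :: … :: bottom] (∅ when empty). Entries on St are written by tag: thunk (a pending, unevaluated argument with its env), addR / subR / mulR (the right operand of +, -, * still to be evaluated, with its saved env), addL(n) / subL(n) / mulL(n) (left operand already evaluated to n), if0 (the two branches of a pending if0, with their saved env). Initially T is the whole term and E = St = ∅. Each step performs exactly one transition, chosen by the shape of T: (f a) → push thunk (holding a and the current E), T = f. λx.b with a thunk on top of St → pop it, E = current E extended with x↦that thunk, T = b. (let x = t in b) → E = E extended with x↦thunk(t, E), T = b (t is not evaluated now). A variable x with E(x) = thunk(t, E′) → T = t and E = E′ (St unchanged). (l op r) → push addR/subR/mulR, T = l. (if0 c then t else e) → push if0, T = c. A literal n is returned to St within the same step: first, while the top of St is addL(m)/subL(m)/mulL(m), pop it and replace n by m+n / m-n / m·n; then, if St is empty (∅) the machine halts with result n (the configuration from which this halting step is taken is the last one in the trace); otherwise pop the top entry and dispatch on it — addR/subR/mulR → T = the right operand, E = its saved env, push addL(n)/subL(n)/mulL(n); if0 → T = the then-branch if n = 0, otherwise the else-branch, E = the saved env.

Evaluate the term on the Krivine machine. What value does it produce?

[0] [T=((let x = ((let q = -4 in q) - ((λx. 3) 0)) in ((λu. (if0 (x * 2) then 2 else u)) 5)) + (1 + (let z = (3 + 2) in z))) | E=∅ | St=∅]
[1] [T=(let x = ((let q = -4 in q) - ((λx. 3) 0)) in ((λu. (if0 (x * 2) then 2 else u)) 5)) | E=∅ | St=[addR]]
[2] [T=((λu. (if0 (x * 2) then 2 else u)) 5) | E={x↦thunk(((let q = -4 in q) - ((λx. 3) 0)), ∅)} | St=[addR]]
[3] [T=(λu. (if0 (x * 2) then 2 else u)) | E={x↦thunk(((let q = -4 in q) - ((λx. 3) 0)), ∅)} | St=[thunk :: addR]]
[4] [T=(if0 (x * 2) then 2 else u) | E={u↦thunk(5, {x↦thunk(((let q = -4 in q) - ((λx. 3) 0)), ∅)}), x↦thunk(((let q = -4 in q) - ((λx. 3) 0)), ∅)} | St=[addR]]
[5] [T=(x * 2) | E={u↦thunk(5, {x↦thunk(((let q = -4 in q) - ((λx. 3) 0)), ∅)}), x↦thunk(((let q = -4 in q) - ((λx. 3) 0)), ∅)} | St=[if0 :: addR]]
[6] [T=x | E={u↦thunk(5, {x↦thunk(((let q = -4 in q) - ((λx. 3) 0)), ∅)}), x↦thunk(((let q = -4 in q) - ((λx. 3) 0)), ∅)} | St=[mulR :: if0 :: addR]]
[7] [T=((let q = -4 in q) - ((λx. 3) 0)) | E=∅ | St=[mulR :: if0 :: addR]]
[8] [T=(let q = -4 in q) | E=∅ | St=[subR :: mulR :: if0 :: addR]]
[9] [T=q | E={q↦thunk(-4, ∅)} | St=[subR :: mulR :: if0 :: addR]]
[10] [T=-4 | E=∅ | St=[subR :: mulR :: if0 :: addR]]
[11] [T=((λx. 3) 0) | E=∅ | St=[subL(-4) :: mulR :: if0 :: addR]]
[12] [T=(λx. 3) | E=∅ | St=[thunk :: subL(-4) :: mulR :: if0 :: addR]]
[13] [T=3 | E={x↦thunk(0, ∅)} | St=[subL(-4) :: mulR :: if0 :: addR]]
[14] [T=2 | E={u↦thunk(5, {x↦thunk(((let q = -4 in q) - ((λx. 3) 0)), ∅)}), x↦thunk(((let q = -4 in q) - ((λx. 3) 0)), ∅)} | St=[mulL(-7) :: if0 :: addR]]
[15] [T=u | E={u↦thunk(5, {x↦thunk(((let q = -4 in q) - ((λx. 3) 0)), ∅)}), x↦thunk(((let q = -4 in q) - ((λx. 3) 0)), ∅)} | St=[addR]]
[16] [T=5 | E={x↦thunk(((let q = -4 in q) - ((λx. 3) 0)), ∅)} | St=[addR]]
[17] [T=(1 + (let z = (3 + 2) in z)) | E=∅ | St=[addL(5)]]
[18] [T=1 | E=∅ | St=[addR :: addL(5)]]
[19] [T=(let z = (3 + 2) in z) | E=∅ | St=[addL(1) :: addL(5)]]
[20] [T=z | E={z↦thunk((3 + 2), ∅)} | St=[addL(1) :: addL(5)]]
[21] [T=(3 + 2) | E=∅ | St=[addL(1) :: addL(5)]]
[22] [T=3 | E=∅ | St=[addR :: addL(1) :: addL(5)]]
[23] [T=2 | E=∅ | St=[addL(3) :: addL(1) :: addL(5)]]
→ final value 11

Answer: 11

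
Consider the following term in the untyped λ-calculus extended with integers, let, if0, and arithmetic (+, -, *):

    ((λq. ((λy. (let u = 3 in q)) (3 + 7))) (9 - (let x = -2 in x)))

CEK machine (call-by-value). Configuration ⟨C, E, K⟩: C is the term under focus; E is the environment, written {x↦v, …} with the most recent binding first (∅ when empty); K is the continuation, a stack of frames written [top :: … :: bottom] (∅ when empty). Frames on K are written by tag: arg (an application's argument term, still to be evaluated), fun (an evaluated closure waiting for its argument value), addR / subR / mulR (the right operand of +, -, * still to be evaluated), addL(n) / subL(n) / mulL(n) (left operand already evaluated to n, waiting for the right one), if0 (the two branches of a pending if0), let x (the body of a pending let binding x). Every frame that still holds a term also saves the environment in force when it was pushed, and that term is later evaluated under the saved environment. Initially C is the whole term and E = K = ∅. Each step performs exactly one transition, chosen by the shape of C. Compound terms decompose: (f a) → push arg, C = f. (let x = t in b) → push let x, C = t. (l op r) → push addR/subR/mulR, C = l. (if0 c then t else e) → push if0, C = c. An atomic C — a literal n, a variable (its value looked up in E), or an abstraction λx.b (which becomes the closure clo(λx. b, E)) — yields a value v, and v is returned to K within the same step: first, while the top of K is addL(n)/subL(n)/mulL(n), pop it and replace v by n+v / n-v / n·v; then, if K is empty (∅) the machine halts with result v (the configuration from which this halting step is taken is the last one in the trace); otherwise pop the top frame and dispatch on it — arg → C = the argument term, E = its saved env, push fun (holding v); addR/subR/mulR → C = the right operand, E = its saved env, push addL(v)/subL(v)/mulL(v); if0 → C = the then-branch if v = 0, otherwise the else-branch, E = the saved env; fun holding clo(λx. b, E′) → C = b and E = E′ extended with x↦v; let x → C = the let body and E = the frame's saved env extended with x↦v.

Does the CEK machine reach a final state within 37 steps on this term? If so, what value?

Answer: 11

Execution trace:
[0] ⟨C=((λq. ((λy. (let u = 3 in q)) (3 + 7))) (9 - (let x = -2 in x))); E=∅; K=∅⟩
[1] ⟨C=(λq. ((λy. (let u = 3 in q)) (3 + 7))); E=∅; K=[arg]⟩
[2] ⟨C=(9 - (let x = -2 in x)); E=∅; K=[fun]⟩
[3] ⟨C=9; E=∅; K=[subR :: fun]⟩
[4] ⟨C=(let x = -2 in x); E=∅; K=[subL(9) :: fun]⟩
[5] ⟨C=-2; E=∅; K=[let x :: subL(9) :: fun]⟩
[6] ⟨C=x; E={x↦-2}; K=[subL(9) :: fun]⟩
[7] ⟨C=((λy. (let u = 3 in q)) (3 + 7)); E={q↦11}; K=∅⟩
[8] ⟨C=(λy. (let u = 3 in q)); E={q↦11}; K=[arg]⟩
[9] ⟨C=(3 + 7); E={q↦11}; K=[fun]⟩
[10] ⟨C=3; E={q↦11}; K=[addR :: fun]⟩
[11] ⟨C=7; E={q↦11}; K=[addL(3) :: fun]⟩
[12] ⟨C=(let u = 3 in q); E={y↦10, q↦11}; K=∅⟩
[13] ⟨C=3; E={y↦10, q↦11}; K=[let u]⟩
[14] ⟨C=q; E={u↦3, y↦10, q↦11}; K=∅⟩
→ final value 11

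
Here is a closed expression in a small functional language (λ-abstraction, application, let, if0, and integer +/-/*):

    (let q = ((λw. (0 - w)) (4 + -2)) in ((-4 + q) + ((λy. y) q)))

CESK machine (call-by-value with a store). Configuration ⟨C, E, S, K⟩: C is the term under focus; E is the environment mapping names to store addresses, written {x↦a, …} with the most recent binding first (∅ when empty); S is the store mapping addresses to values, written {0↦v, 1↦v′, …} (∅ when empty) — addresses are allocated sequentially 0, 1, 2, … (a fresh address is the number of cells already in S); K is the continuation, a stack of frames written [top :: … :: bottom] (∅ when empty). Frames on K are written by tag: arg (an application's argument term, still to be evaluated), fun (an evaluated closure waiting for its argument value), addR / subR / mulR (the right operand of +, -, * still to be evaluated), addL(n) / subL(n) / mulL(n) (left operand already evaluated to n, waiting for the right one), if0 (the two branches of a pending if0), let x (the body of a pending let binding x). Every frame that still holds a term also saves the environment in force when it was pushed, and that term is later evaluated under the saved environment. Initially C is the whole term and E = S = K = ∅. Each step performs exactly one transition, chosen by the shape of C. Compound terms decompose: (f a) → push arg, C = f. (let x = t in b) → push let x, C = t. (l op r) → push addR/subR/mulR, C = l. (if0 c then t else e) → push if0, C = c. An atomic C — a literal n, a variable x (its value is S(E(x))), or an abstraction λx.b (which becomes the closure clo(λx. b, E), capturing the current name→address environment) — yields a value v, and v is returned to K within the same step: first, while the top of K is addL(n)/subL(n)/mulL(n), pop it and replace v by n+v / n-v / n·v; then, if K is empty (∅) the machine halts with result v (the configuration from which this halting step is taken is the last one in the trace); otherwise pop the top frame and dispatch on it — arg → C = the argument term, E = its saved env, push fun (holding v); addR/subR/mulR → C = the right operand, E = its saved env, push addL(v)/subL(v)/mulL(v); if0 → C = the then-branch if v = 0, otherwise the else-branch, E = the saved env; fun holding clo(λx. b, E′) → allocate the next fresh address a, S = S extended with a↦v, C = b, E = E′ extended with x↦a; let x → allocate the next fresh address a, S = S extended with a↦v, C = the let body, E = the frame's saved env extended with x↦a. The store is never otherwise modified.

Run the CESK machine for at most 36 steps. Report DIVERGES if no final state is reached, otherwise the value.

Answer: -8

Machine steps:
0. <C=(let q = ((λw. (0 - w)) (4 + -2)) in ((-4 + q) + ((λy. y) q))), E=∅, S=∅, K=∅>
1. <C=((λw. (0 - w)) (4 + -2)), E=∅, S=∅, K=[let q]>
2. <C=(λw. (0 - w)), E=∅, S=∅, K=[arg :: let q]>
3. <C=(4 + -2), E=∅, S=∅, K=[fun :: let q]>
4. <C=4, E=∅, S=∅, K=[addR :: fun :: let q]>
5. <C=-2, E=∅, S=∅, K=[addL(4) :: fun :: let q]>
6. <C=(0 - w), E={w↦0}, S={0↦2}, K=[let q]>
7. <C=0, E={w↦0}, S={0↦2}, K=[subR :: let q]>
8. <C=w, E={w↦0}, S={0↦2}, K=[subL(0) :: let q]>
9. <C=((-4 + q) + ((λy. y) q)), E={q↦1}, S={0↦2, 1↦-2}, K=∅>
10. <C=(-4 + q), E={q↦1}, S={0↦2, 1↦-2}, K=[addR]>
11. <C=-4, E={q↦1}, S={0↦2, 1↦-2}, K=[addR :: addR]>
12. <C=q, E={q↦1}, S={0↦2, 1↦-2}, K=[addL(-4) :: addR]>
13. <C=((λy. y) q), E={q↦1}, S={0↦2, 1↦-2}, K=[addL(-6)]>
14. <C=(λy. y), E={q↦1}, S={0↦2, 1↦-2}, K=[arg :: addL(-6)]>
15. <C=q, E={q↦1}, S={0↦2, 1↦-2}, K=[fun :: addL(-6)]>
16. <C=y, E={y↦2, q↦1}, S={0↦2, 1↦-2, 2↦-2}, K=[addL(-6)]>
→ final value -8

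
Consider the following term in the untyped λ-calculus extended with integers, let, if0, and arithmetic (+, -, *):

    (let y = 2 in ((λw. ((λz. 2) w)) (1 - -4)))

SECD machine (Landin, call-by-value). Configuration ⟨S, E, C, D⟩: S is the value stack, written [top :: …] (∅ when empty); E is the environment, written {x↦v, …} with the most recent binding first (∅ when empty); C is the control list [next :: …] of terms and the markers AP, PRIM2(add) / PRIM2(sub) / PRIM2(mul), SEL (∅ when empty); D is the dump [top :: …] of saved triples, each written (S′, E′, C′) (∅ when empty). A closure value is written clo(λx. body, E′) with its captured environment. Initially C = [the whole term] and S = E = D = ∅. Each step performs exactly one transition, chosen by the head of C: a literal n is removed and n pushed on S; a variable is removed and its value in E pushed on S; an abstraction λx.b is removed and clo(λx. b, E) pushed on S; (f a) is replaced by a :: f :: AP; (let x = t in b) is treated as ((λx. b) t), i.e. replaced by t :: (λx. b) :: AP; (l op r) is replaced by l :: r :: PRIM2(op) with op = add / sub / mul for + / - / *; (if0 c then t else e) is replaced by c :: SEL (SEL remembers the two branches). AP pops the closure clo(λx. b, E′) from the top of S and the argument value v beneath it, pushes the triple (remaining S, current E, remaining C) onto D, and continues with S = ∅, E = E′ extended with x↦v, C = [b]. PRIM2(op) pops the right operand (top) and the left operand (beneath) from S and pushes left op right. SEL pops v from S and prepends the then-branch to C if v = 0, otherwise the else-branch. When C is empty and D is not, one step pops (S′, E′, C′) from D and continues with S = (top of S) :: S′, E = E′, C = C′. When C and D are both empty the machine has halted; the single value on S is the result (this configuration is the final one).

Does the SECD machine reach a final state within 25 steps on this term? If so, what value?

Answer: 2

Execution trace:
t=0: ⟨S=∅; E=∅; C=[(let y = 2 in ((λw. ((λz. 2) w)) (1 - -4)))]; D=∅⟩
t=1: ⟨S=∅; E=∅; C=[2 :: (λy. ((λw. ((λz. 2) w)) (1 - -4))) :: AP]; D=∅⟩
t=2: ⟨S=[2]; E=∅; C=[(λy. ((λw. ((λz. 2) w)) (1 - -4))) :: AP]; D=∅⟩
t=3: ⟨S=[clo(λy. ((λw. ((λz. 2) w)) (1 - -4)), ∅) :: 2]; E=∅; C=[AP]; D=∅⟩
t=4: ⟨S=∅; E={y↦2}; C=[((λw. ((λz. 2) w)) (1 - -4))]; D=[(∅, ∅, ∅)]⟩
t=5: ⟨S=∅; E={y↦2}; C=[(1 - -4) :: (λw. ((λz. 2) w)) :: AP]; D=[(∅, ∅, ∅)]⟩
t=6: ⟨S=∅; E={y↦2}; C=[1 :: -4 :: PRIM2(sub) :: (λw. ((λz. 2) w)) :: AP]; D=[(∅, ∅, ∅)]⟩
t=7: ⟨S=[1]; E={y↦2}; C=[-4 :: PRIM2(sub) :: (λw. ((λz. 2) w)) :: AP]; D=[(∅, ∅, ∅)]⟩
t=8: ⟨S=[-4 :: 1]; E={y↦2}; C=[PRIM2(sub) :: (λw. ((λz. 2) w)) :: AP]; D=[(∅, ∅, ∅)]⟩
t=9: ⟨S=[5]; E={y↦2}; C=[(λw. ((λz. 2) w)) :: AP]; D=[(∅, ∅, ∅)]⟩
t=10: ⟨S=[clo(λw. ((λz. 2) w), {y↦2}) :: 5]; E={y↦2}; C=[AP]; D=[(∅, ∅, ∅)]⟩
t=11: ⟨S=∅; E={w↦5, y↦2}; C=[((λz. 2) w)]; D=[(∅, {y↦2}, ∅) :: (∅, ∅, ∅)]⟩
t=12: ⟨S=∅; E={w↦5, y↦2}; C=[w :: (λz. 2) :: AP]; D=[(∅, {y↦2}, ∅) :: (∅, ∅, ∅)]⟩
t=13: ⟨S=[5]; E={w↦5, y↦2}; C=[(λz. 2) :: AP]; D=[(∅, {y↦2}, ∅) :: (∅, ∅, ∅)]⟩
t=14: ⟨S=[clo(λz. 2, {w↦5, y↦2}) :: 5]; E={w↦5, y↦2}; C=[AP]; D=[(∅, {y↦2}, ∅) :: (∅, ∅, ∅)]⟩
t=15: ⟨S=∅; E={z↦5, w↦5, y↦2}; C=[2]; D=[(∅, {w↦5, y↦2}, ∅) :: (∅, {y↦2}, ∅) :: (∅, ∅, ∅)]⟩
t=16: ⟨S=[2]; E={z↦5, w↦5, y↦2}; C=∅; D=[(∅, {w↦5, y↦2}, ∅) :: (∅, {y↦2}, ∅) :: (∅, ∅, ∅)]⟩
t=17: ⟨S=[2]; E={w↦5, y↦2}; C=∅; D=[(∅, {y↦2}, ∅) :: (∅, ∅, ∅)]⟩
t=18: ⟨S=[2]; E={y↦2}; C=∅; D=[(∅, ∅, ∅)]⟩
t=19: ⟨S=[2]; E=∅; C=∅; D=∅⟩
→ final value 2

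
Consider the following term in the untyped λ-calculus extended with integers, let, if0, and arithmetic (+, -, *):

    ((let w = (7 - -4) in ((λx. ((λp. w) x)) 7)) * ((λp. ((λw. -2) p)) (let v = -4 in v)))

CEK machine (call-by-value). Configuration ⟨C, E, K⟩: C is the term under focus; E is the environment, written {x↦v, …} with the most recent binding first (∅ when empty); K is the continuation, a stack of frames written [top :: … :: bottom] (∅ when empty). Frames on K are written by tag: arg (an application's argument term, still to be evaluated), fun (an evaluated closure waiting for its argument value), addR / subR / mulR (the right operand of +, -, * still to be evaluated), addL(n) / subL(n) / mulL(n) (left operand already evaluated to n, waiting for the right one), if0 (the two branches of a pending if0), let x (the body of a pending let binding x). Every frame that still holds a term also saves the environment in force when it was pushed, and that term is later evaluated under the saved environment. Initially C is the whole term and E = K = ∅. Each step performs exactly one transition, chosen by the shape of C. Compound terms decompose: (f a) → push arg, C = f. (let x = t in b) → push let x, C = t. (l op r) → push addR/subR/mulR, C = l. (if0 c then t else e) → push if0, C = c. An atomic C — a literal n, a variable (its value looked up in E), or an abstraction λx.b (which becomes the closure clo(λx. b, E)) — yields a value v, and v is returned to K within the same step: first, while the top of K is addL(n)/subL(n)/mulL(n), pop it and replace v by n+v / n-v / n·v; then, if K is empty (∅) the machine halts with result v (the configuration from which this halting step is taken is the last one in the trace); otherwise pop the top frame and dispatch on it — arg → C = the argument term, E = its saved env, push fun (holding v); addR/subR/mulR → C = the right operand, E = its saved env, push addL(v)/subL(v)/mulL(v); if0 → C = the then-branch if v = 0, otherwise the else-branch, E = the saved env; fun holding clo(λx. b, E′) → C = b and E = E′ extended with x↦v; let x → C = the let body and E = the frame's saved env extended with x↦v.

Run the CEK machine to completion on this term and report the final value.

t=0: ⟨C=((let w = (7 - -4) in ((λx. ((λp. w) x)) 7)) * ((λp. ((λw. -2) p)) (let v = -4 in v))); E=∅; K=∅⟩
t=1: ⟨C=(let w = (7 - -4) in ((λx. ((λp. w) x)) 7)); E=∅; K=[mulR]⟩
t=2: ⟨C=(7 - -4); E=∅; K=[let w :: mulR]⟩
t=3: ⟨C=7; E=∅; K=[subR :: let w :: mulR]⟩
t=4: ⟨C=-4; E=∅; K=[subL(7) :: let w :: mulR]⟩
t=5: ⟨C=((λx. ((λp. w) x)) 7); E={w↦11}; K=[mulR]⟩
t=6: ⟨C=(λx. ((λp. w) x)); E={w↦11}; K=[arg :: mulR]⟩
t=7: ⟨C=7; E={w↦11}; K=[fun :: mulR]⟩
t=8: ⟨C=((λp. w) x); E={x↦7, w↦11}; K=[mulR]⟩
t=9: ⟨C=(λp. w); E={x↦7, w↦11}; K=[arg :: mulR]⟩
t=10: ⟨C=x; E={x↦7, w↦11}; K=[fun :: mulR]⟩
t=11: ⟨C=w; E={p↦7, x↦7, w↦11}; K=[mulR]⟩
t=12: ⟨C=((λp. ((λw. -2) p)) (let v = -4 in v)); E=∅; K=[mulL(11)]⟩
t=13: ⟨C=(λp. ((λw. -2) p)); E=∅; K=[arg :: mulL(11)]⟩
t=14: ⟨C=(let v = -4 in v); E=∅; K=[fun :: mulL(11)]⟩
t=15: ⟨C=-4; E=∅; K=[let v :: fun :: mulL(11)]⟩
t=16: ⟨C=v; E={v↦-4}; K=[fun :: mulL(11)]⟩
t=17: ⟨C=((λw. -2) p); E={p↦-4}; K=[mulL(11)]⟩
t=18: ⟨C=(λw. -2); E={p↦-4}; K=[arg :: mulL(11)]⟩
t=19: ⟨C=p; E={p↦-4}; K=[fun :: mulL(11)]⟩
t=20: ⟨C=-2; E={w↦-4, p↦-4}; K=[mulL(11)]⟩
→ final value -22

Answer: -22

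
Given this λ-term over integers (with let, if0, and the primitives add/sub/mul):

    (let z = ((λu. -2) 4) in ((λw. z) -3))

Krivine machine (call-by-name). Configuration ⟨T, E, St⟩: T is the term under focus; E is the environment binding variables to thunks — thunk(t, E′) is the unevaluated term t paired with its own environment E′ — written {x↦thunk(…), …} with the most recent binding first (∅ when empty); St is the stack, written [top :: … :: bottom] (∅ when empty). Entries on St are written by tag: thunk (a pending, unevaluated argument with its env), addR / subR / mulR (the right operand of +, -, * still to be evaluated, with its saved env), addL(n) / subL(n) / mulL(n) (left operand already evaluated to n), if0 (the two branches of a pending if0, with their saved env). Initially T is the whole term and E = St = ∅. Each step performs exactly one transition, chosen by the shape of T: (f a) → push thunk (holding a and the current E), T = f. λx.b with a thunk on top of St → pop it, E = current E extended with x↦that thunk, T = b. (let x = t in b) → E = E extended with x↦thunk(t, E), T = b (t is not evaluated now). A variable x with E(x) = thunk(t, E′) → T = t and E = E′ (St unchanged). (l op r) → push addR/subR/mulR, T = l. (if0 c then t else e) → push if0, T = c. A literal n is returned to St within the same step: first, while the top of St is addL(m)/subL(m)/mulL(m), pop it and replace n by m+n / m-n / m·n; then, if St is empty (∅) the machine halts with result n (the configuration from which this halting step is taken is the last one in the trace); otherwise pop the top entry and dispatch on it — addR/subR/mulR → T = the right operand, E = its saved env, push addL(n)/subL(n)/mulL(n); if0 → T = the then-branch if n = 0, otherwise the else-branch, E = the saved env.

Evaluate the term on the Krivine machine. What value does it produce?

step 0: <T=(let z = ((λu. -2) 4) in ((λw. z) -3)), E=∅, St=∅>
step 1: <T=((λw. z) -3), E={z↦thunk(((λu. -2) 4), ∅)}, St=∅>
step 2: <T=(λw. z), E={z↦thunk(((λu. -2) 4), ∅)}, St=[thunk]>
step 3: <T=z, E={w↦thunk(-3, {z↦thunk(((λu. -2) 4), ∅)}), z↦thunk(((λu. -2) 4), ∅)}, St=∅>
step 4: <T=((λu. -2) 4), E=∅, St=∅>
step 5: <T=(λu. -2), E=∅, St=[thunk]>
step 6: <T=-2, E={u↦thunk(4, ∅)}, St=∅>
→ final value -2

Answer: -2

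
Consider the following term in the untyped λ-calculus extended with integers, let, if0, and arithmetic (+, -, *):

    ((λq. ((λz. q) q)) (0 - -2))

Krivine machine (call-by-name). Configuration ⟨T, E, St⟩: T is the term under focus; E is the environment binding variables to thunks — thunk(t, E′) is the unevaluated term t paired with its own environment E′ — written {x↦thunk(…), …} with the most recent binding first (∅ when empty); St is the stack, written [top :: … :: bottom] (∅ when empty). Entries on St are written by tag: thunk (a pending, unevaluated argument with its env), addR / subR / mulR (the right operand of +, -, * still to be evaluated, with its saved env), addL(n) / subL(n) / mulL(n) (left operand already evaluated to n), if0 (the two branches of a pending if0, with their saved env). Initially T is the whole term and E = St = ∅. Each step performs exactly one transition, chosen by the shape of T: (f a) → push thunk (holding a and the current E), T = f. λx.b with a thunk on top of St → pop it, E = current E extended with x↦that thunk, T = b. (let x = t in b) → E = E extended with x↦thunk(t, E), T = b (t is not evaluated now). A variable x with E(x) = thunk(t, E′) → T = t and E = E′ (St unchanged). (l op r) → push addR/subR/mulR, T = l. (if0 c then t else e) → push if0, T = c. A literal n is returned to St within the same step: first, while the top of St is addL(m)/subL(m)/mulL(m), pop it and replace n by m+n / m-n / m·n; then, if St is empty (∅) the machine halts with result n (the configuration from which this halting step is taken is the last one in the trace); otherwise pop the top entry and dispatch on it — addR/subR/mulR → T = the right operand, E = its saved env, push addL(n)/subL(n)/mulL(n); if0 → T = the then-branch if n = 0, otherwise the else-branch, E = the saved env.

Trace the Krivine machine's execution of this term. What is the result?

Answer: 2

Execution trace:
step 0: [T=((λq. ((λz. q) q)) (0 - -2)) | E=∅ | St=∅]
step 1: [T=(λq. ((λz. q) q)) | E=∅ | St=[thunk]]
step 2: [T=((λz. q) q) | E={q↦thunk((0 - -2), ∅)} | St=∅]
step 3: [T=(λz. q) | E={q↦thunk((0 - -2), ∅)} | St=[thunk]]
step 4: [T=q | E={z↦thunk(q, {q↦thunk((0 - -2), ∅)}), q↦thunk((0 - -2), ∅)} | St=∅]
step 5: [T=(0 - -2) | E=∅ | St=∅]
step 6: [T=0 | E=∅ | St=[subR]]
step 7: [T=-2 | E=∅ | St=[subL(0)]]
→ final value 2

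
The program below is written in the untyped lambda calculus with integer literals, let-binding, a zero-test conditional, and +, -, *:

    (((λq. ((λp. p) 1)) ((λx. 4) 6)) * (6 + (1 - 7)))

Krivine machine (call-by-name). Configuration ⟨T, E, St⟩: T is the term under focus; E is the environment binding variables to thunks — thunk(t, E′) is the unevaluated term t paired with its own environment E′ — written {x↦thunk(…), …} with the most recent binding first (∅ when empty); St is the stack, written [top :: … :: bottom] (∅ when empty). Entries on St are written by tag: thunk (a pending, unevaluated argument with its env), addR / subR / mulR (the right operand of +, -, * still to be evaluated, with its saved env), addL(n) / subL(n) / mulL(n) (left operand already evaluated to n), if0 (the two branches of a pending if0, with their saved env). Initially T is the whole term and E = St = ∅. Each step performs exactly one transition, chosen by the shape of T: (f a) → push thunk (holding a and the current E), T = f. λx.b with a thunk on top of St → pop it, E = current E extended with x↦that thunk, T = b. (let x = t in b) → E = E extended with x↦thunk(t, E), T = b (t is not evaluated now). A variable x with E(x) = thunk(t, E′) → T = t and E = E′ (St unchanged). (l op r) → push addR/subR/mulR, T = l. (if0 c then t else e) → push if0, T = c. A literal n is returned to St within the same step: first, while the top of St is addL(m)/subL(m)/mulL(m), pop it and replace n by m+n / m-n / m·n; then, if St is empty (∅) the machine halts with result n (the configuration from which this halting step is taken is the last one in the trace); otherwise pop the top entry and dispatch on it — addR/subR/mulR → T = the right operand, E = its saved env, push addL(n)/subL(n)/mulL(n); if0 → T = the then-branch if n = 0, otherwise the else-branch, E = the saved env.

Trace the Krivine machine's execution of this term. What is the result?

[0] ⟨T=(((λq. ((λp. p) 1)) ((λx. 4) 6)) * (6 + (1 - 7))); E=∅; St=∅⟩
[1] ⟨T=((λq. ((λp. p) 1)) ((λx. 4) 6)); E=∅; St=[mulR]⟩
[2] ⟨T=(λq. ((λp. p) 1)); E=∅; St=[thunk :: mulR]⟩
[3] ⟨T=((λp. p) 1); E={q↦thunk(((λx. 4) 6), ∅)}; St=[mulR]⟩
[4] ⟨T=(λp. p); E={q↦thunk(((λx. 4) 6), ∅)}; St=[thunk :: mulR]⟩
[5] ⟨T=p; E={p↦thunk(1, {q↦thunk(((λx. 4) 6), ∅)}), q↦thunk(((λx. 4) 6), ∅)}; St=[mulR]⟩
[6] ⟨T=1; E={q↦thunk(((λx. 4) 6), ∅)}; St=[mulR]⟩
[7] ⟨T=(6 + (1 - 7)); E=∅; St=[mulL(1)]⟩
[8] ⟨T=6; E=∅; St=[addR :: mulL(1)]⟩
[9] ⟨T=(1 - 7); E=∅; St=[addL(6) :: mulL(1)]⟩
[10] ⟨T=1; E=∅; St=[subR :: addL(6) :: mulL(1)]⟩
[11] ⟨T=7; E=∅; St=[subL(1) :: addL(6) :: mulL(1)]⟩
→ final value 0

Answer: 0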